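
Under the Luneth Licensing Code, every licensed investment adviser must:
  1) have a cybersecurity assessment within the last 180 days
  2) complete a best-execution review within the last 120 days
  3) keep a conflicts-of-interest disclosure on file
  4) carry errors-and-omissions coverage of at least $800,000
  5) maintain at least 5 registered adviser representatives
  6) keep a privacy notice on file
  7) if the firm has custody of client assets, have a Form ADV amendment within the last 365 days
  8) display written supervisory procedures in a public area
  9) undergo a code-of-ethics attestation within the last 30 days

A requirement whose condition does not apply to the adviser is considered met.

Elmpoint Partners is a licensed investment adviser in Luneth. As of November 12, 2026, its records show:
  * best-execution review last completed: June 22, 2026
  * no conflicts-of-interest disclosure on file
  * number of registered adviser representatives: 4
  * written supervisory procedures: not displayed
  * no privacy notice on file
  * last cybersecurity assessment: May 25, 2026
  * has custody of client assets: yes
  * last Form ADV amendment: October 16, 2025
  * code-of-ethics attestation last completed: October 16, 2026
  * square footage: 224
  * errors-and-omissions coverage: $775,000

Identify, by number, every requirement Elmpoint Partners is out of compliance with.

2, 3, 4, 5, 6, 7, 8

1. cybersecurity assessment 171 days ago vs limit 180 → met
2. best-execution review 143 days ago vs limit 120 → not met
3. conflicts-of-interest disclosure absent → not met
4. errors-and-omissions coverage $775,000 < $800,000 → not met
5. registered adviser representatives 4 < 5 → not met
6. privacy notice absent → not met
7. condition 'has custody of client assets' holds; Form ADV amendment 392 days ago vs limit 365 → not met
8. written supervisory procedures absent → not met
9. code-of-ethics attestation 27 days ago vs limit 30 → met
Not met: 2, 3, 4, 5, 6, 7, 8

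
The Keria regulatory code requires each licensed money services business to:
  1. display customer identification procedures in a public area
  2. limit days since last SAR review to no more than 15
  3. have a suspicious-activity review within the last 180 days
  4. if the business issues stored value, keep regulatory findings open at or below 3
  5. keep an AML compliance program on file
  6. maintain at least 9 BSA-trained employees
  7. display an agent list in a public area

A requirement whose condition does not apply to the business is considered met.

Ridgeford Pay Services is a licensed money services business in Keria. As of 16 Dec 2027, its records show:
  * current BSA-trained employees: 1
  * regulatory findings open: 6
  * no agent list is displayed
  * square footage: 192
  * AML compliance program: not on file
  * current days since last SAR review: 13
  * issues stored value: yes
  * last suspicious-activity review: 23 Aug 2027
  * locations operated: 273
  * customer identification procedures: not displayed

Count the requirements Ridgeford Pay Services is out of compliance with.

1. customer identification procedures absent → not met
2. days since last SAR review 13 ≤ 15 → met
3. suspicious-activity review 115 days ago vs limit 180 → met
4. condition 'issues stored value' holds; regulatory findings open 6 > 3 → not met
5. AML compliance program absent → not met
6. BSA-trained employees 1 < 9 → not met
7. agent list absent → not met
Not met: 5 of 7

5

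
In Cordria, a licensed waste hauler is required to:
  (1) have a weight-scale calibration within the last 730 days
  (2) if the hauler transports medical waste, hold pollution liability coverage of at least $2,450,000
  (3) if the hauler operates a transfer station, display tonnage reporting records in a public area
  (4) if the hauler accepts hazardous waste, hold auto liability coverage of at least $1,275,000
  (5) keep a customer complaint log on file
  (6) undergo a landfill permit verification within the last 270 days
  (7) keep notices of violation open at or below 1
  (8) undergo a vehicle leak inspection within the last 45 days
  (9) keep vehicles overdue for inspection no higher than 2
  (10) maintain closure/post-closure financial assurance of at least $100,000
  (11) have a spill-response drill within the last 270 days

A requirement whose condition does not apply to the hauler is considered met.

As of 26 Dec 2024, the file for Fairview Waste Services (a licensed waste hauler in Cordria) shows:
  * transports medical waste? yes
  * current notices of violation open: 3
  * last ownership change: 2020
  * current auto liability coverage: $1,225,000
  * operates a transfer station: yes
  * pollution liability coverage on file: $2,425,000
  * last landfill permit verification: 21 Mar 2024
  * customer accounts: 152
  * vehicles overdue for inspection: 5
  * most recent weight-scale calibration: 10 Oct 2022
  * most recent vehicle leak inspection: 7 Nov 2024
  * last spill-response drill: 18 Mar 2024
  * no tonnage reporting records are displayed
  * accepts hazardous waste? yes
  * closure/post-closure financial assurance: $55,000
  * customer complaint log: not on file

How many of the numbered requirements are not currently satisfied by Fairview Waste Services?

1. weight-scale calibration 808 days ago vs limit 730 → not met
2. condition 'transports medical waste' holds; pollution liability coverage $2,425,000 < $2,450,000 → not met
3. condition 'operates a transfer station' holds; tonnage reporting records absent → not met
4. condition 'accepts hazardous waste' holds; auto liability coverage $1,225,000 < $1,275,000 → not met
5. customer complaint log absent → not met
6. landfill permit verification 280 days ago vs limit 270 → not met
7. notices of violation open 3 > 1 → not met
8. vehicle leak inspection 49 days ago vs limit 45 → not met
9. vehicles overdue for inspection 5 > 2 → not met
10. closure/post-closure financial assurance $55,000 < $100,000 → not met
11. spill-response drill 283 days ago vs limit 270 → not met
Not met: 11 of 11

11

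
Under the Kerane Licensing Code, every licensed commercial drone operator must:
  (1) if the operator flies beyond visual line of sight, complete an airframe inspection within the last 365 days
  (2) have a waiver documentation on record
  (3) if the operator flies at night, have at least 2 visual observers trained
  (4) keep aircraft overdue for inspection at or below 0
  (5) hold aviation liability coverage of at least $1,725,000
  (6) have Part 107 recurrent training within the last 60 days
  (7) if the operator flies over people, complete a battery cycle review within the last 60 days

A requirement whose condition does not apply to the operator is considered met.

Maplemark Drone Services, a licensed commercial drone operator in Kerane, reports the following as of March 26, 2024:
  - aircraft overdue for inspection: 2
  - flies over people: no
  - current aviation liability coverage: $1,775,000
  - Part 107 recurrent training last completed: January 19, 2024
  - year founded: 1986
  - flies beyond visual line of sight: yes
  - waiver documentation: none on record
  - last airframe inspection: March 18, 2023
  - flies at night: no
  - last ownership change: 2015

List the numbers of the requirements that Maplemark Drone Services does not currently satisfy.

1, 2, 4, 6

1. condition 'flies beyond visual line of sight' holds; airframe inspection 374 days ago vs limit 365 → not met
2. waiver documentation absent → not met
3. condition 'flies at night' does not hold → requirement n/a → met
4. aircraft overdue for inspection 2 > 0 → not met
5. aviation liability coverage $1,775,000 ≥ $1,725,000 → met
6. Part 107 recurrent training 67 days ago vs limit 60 → not met
7. condition 'flies over people' does not hold → requirement n/a → met
Not met: 1, 2, 4, 6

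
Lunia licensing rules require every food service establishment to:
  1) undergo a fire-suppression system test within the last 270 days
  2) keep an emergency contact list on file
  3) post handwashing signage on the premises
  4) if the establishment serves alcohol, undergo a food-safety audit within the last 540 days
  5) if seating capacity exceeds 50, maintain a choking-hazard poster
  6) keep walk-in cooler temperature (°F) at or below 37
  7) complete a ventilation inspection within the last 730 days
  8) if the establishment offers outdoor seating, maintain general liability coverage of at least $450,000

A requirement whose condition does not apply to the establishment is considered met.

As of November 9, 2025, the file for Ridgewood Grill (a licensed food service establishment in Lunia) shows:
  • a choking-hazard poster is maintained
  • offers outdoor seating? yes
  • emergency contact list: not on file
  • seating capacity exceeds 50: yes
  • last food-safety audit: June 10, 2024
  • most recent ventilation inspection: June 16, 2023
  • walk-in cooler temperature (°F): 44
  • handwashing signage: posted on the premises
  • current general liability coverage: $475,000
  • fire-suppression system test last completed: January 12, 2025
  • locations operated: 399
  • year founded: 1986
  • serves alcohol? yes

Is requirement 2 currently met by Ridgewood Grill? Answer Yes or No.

2. emergency contact list absent → not met

No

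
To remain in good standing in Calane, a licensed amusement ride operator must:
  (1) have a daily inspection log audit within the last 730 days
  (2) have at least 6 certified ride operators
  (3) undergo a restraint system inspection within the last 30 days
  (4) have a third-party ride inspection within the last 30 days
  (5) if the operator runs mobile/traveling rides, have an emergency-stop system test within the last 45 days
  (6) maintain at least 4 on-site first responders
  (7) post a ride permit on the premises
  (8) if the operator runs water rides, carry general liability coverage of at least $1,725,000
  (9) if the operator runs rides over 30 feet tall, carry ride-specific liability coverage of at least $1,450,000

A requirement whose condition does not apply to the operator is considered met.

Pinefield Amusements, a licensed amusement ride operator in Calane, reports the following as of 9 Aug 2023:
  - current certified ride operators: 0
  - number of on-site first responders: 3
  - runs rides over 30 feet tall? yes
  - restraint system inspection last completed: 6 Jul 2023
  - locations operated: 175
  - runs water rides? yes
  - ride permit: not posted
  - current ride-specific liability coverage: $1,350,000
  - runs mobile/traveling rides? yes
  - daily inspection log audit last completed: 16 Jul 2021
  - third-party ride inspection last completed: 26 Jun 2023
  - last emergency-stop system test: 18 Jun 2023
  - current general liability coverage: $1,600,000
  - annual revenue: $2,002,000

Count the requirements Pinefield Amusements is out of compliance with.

1. daily inspection log audit 754 days ago vs limit 730 → not met
2. certified ride operators 0 < 6 → not met
3. restraint system inspection 34 days ago vs limit 30 → not met
4. third-party ride inspection 44 days ago vs limit 30 → not met
5. condition 'runs mobile/traveling rides' holds; emergency-stop system test 52 days ago vs limit 45 → not met
6. on-site first responders 3 < 4 → not met
7. ride permit absent → not met
8. condition 'runs water rides' holds; general liability coverage $1,600,000 < $1,725,000 → not met
9. condition 'runs rides over 30 feet tall' holds; ride-specific liability coverage $1,350,000 < $1,450,000 → not met
Not met: 9 of 9

9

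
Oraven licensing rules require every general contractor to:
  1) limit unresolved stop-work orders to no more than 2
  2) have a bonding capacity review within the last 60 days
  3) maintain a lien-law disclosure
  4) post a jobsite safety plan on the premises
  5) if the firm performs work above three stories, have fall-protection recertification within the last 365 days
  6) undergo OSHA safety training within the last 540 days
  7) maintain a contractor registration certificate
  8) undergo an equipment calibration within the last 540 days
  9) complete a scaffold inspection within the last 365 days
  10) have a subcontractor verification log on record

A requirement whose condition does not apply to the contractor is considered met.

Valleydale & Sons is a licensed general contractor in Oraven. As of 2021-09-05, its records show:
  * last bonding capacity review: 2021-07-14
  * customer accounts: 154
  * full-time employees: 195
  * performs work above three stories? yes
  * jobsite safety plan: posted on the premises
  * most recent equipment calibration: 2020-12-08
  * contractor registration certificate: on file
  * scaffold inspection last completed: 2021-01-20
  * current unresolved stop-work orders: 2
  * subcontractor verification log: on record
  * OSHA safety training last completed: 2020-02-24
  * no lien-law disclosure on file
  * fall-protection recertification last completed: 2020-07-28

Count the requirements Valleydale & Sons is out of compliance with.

1. unresolved stop-work orders 2 ≤ 2 → met
2. bonding capacity review 53 days ago vs limit 60 → met
3. lien-law disclosure absent → not met
4. jobsite safety plan present → met
5. condition 'performs work above three stories' holds; fall-protection recertification 404 days ago vs limit 365 → not met
6. OSHA safety training 559 days ago vs limit 540 → not met
7. contractor registration certificate present → met
8. equipment calibration 271 days ago vs limit 540 → met
9. scaffold inspection 228 days ago vs limit 365 → met
10. subcontractor verification log present → met
Not met: 3 of 10

3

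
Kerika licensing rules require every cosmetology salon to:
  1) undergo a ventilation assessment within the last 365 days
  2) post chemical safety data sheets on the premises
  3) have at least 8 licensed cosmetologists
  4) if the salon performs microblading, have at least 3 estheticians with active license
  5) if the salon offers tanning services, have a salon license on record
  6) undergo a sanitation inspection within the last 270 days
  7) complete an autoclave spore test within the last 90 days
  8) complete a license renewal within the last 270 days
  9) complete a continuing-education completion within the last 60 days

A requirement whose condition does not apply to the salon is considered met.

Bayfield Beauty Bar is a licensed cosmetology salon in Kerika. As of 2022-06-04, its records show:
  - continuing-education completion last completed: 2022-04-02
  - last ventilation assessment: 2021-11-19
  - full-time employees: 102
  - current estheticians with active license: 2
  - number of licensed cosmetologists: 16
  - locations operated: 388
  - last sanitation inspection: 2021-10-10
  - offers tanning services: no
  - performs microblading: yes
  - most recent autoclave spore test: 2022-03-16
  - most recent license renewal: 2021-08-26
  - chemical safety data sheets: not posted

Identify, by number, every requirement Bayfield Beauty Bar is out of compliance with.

1. ventilation assessment 197 days ago vs limit 365 → met
2. chemical safety data sheets absent → not met
3. licensed cosmetologists 16 ≥ 8 → met
4. condition 'performs microblading' holds; estheticians with active license 2 < 3 → not met
5. condition 'offers tanning services' does not hold → requirement n/a → met
6. sanitation inspection 237 days ago vs limit 270 → met
7. autoclave spore test 80 days ago vs limit 90 → met
8. license renewal 282 days ago vs limit 270 → not met
9. continuing-education completion 63 days ago vs limit 60 → not met
Not met: 2, 4, 8, 9

2, 4, 8, 9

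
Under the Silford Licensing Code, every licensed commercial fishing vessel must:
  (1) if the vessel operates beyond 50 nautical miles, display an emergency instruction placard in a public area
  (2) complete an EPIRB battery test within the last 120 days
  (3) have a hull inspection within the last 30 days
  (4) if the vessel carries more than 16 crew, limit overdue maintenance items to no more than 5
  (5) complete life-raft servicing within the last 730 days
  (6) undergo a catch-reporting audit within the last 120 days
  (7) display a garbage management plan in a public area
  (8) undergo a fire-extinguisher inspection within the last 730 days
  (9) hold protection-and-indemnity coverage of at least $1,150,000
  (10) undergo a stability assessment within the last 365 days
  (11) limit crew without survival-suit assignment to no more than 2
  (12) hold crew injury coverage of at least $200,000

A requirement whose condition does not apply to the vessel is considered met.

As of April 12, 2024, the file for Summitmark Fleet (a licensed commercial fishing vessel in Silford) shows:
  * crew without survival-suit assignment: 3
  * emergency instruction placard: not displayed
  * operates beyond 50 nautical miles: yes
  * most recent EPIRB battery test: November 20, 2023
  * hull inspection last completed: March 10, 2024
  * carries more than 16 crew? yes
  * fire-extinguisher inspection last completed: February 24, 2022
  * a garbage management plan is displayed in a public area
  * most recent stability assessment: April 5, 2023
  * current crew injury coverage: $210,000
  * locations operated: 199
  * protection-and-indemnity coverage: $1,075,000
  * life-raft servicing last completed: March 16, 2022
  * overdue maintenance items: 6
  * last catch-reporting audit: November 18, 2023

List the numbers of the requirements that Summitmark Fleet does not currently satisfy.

1. condition 'operates beyond 50 nautical miles' holds; emergency instruction placard absent → not met
2. EPIRB battery test 144 days ago vs limit 120 → not met
3. hull inspection 33 days ago vs limit 30 → not met
4. condition 'carries more than 16 crew' holds; overdue maintenance items 6 > 5 → not met
5. life-raft servicing 758 days ago vs limit 730 → not met
6. catch-reporting audit 146 days ago vs limit 120 → not met
7. garbage management plan present → met
8. fire-extinguisher inspection 778 days ago vs limit 730 → not met
9. protection-and-indemnity coverage $1,075,000 < $1,150,000 → not met
10. stability assessment 373 days ago vs limit 365 → not met
11. crew without survival-suit assignment 3 > 2 → not met
12. crew injury coverage $210,000 ≥ $200,000 → met
Not met: 1, 2, 3, 4, 5, 6, 8, 9, 10, 11

1, 2, 3, 4, 5, 6, 8, 9, 10, 11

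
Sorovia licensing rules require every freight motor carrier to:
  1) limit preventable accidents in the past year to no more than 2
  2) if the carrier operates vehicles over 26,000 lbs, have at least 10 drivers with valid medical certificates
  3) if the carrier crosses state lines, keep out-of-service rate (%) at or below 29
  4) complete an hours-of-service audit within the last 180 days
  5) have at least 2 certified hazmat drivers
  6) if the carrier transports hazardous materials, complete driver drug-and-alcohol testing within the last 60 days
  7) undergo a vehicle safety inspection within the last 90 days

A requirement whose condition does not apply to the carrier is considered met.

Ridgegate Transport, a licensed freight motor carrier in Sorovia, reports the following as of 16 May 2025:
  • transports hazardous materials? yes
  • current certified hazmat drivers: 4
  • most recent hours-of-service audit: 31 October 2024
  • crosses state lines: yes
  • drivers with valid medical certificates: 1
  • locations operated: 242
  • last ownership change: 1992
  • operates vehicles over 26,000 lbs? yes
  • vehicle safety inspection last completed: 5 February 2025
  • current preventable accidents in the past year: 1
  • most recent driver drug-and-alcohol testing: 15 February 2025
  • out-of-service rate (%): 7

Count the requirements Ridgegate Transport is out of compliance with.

4

1. preventable accidents in the past year 1 ≤ 2 → met
2. condition 'operates vehicles over 26,000 lbs' holds; drivers with valid medical certificates 1 < 10 → not met
3. condition 'crosses state lines' holds; out-of-service rate (%) 7 ≤ 29 → met
4. hours-of-service audit 197 days ago vs limit 180 → not met
5. certified hazmat drivers 4 ≥ 2 → met
6. condition 'transports hazardous materials' holds; driver drug-and-alcohol testing 90 days ago vs limit 60 → not met
7. vehicle safety inspection 100 days ago vs limit 90 → not met
Not met: 4 of 7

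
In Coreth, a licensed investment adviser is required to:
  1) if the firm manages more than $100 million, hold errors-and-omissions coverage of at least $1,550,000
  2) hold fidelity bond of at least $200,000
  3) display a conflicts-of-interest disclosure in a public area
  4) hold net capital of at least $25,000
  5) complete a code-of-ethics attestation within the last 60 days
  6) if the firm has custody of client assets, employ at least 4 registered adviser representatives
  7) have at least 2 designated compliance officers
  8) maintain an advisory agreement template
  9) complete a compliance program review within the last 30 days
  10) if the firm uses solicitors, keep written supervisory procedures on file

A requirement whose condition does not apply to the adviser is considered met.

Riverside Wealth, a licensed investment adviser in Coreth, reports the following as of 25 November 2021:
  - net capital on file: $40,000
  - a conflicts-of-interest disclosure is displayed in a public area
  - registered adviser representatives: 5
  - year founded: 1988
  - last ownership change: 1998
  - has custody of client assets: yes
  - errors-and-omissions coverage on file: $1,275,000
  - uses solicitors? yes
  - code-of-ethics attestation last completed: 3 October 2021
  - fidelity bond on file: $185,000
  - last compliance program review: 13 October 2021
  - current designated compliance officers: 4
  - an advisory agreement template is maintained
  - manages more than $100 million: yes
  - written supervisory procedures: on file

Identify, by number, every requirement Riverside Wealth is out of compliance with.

1, 2, 9

1. condition 'manages more than $100 million' holds; errors-and-omissions coverage $1,275,000 < $1,550,000 → not met
2. fidelity bond $185,000 < $200,000 → not met
3. conflicts-of-interest disclosure present → met
4. net capital $40,000 ≥ $25,000 → met
5. code-of-ethics attestation 53 days ago vs limit 60 → met
6. condition 'has custody of client assets' holds; registered adviser representatives 5 ≥ 4 → met
7. designated compliance officers 4 ≥ 2 → met
8. advisory agreement template present → met
9. compliance program review 43 days ago vs limit 30 → not met
10. condition 'uses solicitors' holds; written supervisory procedures present → met
Not met: 1, 2, 9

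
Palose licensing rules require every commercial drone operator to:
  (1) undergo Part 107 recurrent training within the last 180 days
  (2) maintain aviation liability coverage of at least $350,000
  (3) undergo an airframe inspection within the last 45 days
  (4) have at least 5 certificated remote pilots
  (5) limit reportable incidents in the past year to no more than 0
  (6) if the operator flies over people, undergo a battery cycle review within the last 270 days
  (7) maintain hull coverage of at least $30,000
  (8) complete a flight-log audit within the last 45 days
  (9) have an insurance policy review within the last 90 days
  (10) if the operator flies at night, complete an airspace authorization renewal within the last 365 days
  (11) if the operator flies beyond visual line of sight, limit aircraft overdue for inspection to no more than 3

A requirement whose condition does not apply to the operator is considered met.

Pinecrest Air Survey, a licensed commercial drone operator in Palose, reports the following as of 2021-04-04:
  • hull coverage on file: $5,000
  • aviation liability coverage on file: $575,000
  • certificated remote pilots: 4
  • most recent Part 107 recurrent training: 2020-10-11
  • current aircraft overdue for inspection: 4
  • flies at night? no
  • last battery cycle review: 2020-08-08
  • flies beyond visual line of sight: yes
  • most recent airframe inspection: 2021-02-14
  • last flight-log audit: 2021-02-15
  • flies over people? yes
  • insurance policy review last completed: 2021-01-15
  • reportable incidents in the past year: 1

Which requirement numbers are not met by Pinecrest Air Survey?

3, 4, 5, 7, 8, 11

1. Part 107 recurrent training 175 days ago vs limit 180 → met
2. aviation liability coverage $575,000 ≥ $350,000 → met
3. airframe inspection 49 days ago vs limit 45 → not met
4. certificated remote pilots 4 < 5 → not met
5. reportable incidents in the past year 1 > 0 → not met
6. condition 'flies over people' holds; battery cycle review 239 days ago vs limit 270 → met
7. hull coverage $5,000 < $30,000 → not met
8. flight-log audit 48 days ago vs limit 45 → not met
9. insurance policy review 79 days ago vs limit 90 → met
10. condition 'flies at night' does not hold → requirement n/a → met
11. condition 'flies beyond visual line of sight' holds; aircraft overdue for inspection 4 > 3 → not met
Not met: 3, 4, 5, 7, 8, 11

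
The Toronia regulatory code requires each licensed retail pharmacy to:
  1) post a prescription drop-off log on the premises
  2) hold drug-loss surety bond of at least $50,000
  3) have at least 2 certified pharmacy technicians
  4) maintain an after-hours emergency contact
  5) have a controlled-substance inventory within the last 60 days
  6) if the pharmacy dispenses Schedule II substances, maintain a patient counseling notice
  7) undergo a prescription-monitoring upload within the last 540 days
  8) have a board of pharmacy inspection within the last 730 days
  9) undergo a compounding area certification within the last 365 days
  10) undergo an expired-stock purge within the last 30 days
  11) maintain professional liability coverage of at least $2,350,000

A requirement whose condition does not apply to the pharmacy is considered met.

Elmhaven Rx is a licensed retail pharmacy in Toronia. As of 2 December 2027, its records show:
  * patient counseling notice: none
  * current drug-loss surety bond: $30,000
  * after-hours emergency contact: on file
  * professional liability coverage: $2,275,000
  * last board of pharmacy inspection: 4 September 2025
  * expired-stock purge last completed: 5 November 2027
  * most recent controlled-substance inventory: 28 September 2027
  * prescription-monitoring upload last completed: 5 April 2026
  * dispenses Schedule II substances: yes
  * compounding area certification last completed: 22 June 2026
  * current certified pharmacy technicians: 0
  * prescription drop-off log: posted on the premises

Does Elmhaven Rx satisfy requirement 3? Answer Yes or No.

No

3. certified pharmacy technicians 0 < 2 → not met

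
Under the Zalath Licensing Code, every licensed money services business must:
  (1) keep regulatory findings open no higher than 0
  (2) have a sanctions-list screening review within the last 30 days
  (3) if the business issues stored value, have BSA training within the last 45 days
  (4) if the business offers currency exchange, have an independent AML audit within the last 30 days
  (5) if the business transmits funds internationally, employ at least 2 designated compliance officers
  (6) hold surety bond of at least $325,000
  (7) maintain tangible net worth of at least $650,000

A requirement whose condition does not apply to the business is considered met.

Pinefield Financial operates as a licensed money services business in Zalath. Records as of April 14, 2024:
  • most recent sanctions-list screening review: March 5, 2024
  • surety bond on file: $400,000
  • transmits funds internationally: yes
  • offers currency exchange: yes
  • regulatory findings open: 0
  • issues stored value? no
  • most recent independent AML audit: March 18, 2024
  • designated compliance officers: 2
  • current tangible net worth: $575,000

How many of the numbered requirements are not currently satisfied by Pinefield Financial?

1. regulatory findings open 0 ≤ 0 → met
2. sanctions-list screening review 40 days ago vs limit 30 → not met
3. condition 'issues stored value' does not hold → requirement n/a → met
4. condition 'offers currency exchange' holds; independent AML audit 27 days ago vs limit 30 → met
5. condition 'transmits funds internationally' holds; designated compliance officers 2 ≥ 2 → met
6. surety bond $400,000 ≥ $325,000 → met
7. tangible net worth $575,000 < $650,000 → not met
Not met: 2 of 7

2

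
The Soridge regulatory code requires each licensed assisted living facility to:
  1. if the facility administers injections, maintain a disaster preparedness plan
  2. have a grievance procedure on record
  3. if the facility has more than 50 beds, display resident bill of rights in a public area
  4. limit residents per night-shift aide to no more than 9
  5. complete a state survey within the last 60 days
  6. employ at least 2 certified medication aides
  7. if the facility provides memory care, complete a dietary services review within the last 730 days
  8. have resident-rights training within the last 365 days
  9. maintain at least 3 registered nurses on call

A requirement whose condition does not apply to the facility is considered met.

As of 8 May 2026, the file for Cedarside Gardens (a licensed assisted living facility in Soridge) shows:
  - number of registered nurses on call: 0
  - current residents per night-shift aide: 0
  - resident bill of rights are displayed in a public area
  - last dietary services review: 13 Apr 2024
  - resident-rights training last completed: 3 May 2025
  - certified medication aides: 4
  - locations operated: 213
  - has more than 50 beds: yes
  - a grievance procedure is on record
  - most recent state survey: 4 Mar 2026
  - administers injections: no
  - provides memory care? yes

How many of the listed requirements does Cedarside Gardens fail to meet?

4

1. condition 'administers injections' does not hold → requirement n/a → met
2. grievance procedure present → met
3. condition 'has more than 50 beds' holds; resident bill of rights present → met
4. residents per night-shift aide 0 ≤ 9 → met
5. state survey 65 days ago vs limit 60 → not met
6. certified medication aides 4 ≥ 2 → met
7. condition 'provides memory care' holds; dietary services review 755 days ago vs limit 730 → not met
8. resident-rights training 370 days ago vs limit 365 → not met
9. registered nurses on call 0 < 3 → not met
Not met: 4 of 9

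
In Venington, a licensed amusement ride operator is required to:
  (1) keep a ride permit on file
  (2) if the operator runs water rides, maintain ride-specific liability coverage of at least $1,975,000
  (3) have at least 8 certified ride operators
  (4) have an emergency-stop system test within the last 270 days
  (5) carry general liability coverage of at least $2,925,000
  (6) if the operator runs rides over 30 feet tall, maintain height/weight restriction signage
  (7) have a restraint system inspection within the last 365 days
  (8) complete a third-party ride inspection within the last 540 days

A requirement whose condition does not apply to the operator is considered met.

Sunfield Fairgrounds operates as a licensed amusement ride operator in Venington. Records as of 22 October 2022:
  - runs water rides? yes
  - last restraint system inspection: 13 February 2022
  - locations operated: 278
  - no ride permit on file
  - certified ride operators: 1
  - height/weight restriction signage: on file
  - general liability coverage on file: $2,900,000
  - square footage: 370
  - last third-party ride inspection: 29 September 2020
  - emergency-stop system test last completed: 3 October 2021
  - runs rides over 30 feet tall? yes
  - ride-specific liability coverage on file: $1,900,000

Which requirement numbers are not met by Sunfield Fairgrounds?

1. ride permit absent → not met
2. condition 'runs water rides' holds; ride-specific liability coverage $1,900,000 < $1,975,000 → not met
3. certified ride operators 1 < 8 → not met
4. emergency-stop system test 384 days ago vs limit 270 → not met
5. general liability coverage $2,900,000 < $2,925,000 → not met
6. condition 'runs rides over 30 feet tall' holds; height/weight restriction signage present → met
7. restraint system inspection 251 days ago vs limit 365 → met
8. third-party ride inspection 753 days ago vs limit 540 → not met
Not met: 1, 2, 3, 4, 5, 8

1, 2, 3, 4, 5, 8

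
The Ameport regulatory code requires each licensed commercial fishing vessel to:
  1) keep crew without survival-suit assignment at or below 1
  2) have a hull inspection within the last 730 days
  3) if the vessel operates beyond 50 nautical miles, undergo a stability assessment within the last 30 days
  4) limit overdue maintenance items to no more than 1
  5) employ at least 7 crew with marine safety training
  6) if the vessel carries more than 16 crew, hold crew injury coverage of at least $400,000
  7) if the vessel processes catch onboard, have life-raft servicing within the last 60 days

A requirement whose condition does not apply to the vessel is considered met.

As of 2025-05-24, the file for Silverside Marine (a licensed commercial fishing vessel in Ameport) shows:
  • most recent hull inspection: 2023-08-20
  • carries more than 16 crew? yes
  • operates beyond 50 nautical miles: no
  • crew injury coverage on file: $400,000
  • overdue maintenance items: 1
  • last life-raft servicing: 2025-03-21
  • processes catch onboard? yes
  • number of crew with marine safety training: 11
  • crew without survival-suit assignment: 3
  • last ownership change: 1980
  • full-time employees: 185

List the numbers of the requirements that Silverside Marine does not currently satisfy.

1. crew without survival-suit assignment 3 > 1 → not met
2. hull inspection 643 days ago vs limit 730 → met
3. condition 'operates beyond 50 nautical miles' does not hold → requirement n/a → met
4. overdue maintenance items 1 ≤ 1 → met
5. crew with marine safety training 11 ≥ 7 → met
6. condition 'carries more than 16 crew' holds; crew injury coverage $400,000 ≥ $400,000 → met
7. condition 'processes catch onboard' holds; life-raft servicing 64 days ago vs limit 60 → not met
Not met: 1, 7

1, 7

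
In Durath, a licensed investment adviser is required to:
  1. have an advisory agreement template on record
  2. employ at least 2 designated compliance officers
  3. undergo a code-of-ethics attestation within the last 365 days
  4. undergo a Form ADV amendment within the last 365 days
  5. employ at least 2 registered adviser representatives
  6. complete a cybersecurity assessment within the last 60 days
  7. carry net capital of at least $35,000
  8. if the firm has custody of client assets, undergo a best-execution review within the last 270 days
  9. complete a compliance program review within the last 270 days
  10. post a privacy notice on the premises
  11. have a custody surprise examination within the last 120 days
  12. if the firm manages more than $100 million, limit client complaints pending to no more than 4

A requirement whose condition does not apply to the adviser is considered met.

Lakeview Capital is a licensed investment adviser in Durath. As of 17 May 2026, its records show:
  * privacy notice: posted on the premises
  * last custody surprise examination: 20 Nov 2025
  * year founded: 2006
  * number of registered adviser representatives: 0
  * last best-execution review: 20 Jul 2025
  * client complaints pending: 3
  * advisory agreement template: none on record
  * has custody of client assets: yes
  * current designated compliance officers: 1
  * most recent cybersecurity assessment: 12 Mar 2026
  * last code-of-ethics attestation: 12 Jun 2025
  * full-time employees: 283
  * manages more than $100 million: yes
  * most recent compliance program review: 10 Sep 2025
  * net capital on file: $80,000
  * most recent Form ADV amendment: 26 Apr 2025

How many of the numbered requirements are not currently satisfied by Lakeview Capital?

1. advisory agreement template absent → not met
2. designated compliance officers 1 < 2 → not met
3. code-of-ethics attestation 339 days ago vs limit 365 → met
4. Form ADV amendment 386 days ago vs limit 365 → not met
5. registered adviser representatives 0 < 2 → not met
6. cybersecurity assessment 66 days ago vs limit 60 → not met
7. net capital $80,000 ≥ $35,000 → met
8. condition 'has custody of client assets' holds; best-execution review 301 days ago vs limit 270 → not met
9. compliance program review 249 days ago vs limit 270 → met
10. privacy notice present → met
11. custody surprise examination 178 days ago vs limit 120 → not met
12. condition 'manages more than $100 million' holds; client complaints pending 3 ≤ 4 → met
Not met: 7 of 12

7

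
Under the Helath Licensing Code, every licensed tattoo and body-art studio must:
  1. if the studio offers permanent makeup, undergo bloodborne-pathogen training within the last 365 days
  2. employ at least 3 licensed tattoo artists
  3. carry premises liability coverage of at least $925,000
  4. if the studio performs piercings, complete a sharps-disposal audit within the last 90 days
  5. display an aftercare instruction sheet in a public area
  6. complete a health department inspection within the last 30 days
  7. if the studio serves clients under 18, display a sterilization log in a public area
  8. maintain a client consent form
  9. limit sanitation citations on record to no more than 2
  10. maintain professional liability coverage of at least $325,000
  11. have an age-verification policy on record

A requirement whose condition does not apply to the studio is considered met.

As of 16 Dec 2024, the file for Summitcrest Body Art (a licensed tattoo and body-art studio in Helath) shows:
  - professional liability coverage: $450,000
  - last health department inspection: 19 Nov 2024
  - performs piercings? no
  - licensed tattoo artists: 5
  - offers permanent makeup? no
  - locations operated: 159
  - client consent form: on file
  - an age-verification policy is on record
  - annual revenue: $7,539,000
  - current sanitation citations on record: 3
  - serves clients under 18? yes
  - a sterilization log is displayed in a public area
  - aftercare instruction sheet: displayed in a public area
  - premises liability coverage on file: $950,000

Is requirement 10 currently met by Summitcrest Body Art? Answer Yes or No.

Yes

10. professional liability coverage $450,000 ≥ $325,000 → met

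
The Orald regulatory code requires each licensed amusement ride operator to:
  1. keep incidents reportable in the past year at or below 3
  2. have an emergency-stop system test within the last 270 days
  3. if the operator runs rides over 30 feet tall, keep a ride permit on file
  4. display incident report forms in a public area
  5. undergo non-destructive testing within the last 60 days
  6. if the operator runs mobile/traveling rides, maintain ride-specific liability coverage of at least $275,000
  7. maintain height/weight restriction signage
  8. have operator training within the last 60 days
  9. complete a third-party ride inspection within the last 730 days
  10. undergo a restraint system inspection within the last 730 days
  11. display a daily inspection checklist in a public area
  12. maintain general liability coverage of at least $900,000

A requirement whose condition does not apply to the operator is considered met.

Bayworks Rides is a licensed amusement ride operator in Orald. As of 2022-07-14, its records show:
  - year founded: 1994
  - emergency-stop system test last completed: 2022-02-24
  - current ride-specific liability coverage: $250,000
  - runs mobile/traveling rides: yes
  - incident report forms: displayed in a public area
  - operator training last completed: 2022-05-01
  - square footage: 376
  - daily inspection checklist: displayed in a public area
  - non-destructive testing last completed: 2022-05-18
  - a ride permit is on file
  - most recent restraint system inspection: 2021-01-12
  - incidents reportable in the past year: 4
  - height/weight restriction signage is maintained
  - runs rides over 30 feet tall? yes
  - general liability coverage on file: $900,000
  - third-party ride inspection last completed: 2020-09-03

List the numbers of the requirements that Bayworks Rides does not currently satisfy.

1. incidents reportable in the past year 4 > 3 → not met
2. emergency-stop system test 140 days ago vs limit 270 → met
3. condition 'runs rides over 30 feet tall' holds; ride permit present → met
4. incident report forms present → met
5. non-destructive testing 57 days ago vs limit 60 → met
6. condition 'runs mobile/traveling rides' holds; ride-specific liability coverage $250,000 < $275,000 → not met
7. height/weight restriction signage present → met
8. operator training 74 days ago vs limit 60 → not met
9. third-party ride inspection 679 days ago vs limit 730 → met
10. restraint system inspection 548 days ago vs limit 730 → met
11. daily inspection checklist present → met
12. general liability coverage $900,000 ≥ $900,000 → met
Not met: 1, 6, 8

1, 6, 8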